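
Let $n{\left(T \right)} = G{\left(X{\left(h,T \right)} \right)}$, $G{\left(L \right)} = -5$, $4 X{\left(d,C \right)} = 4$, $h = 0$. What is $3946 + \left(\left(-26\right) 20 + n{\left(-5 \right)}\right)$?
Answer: $3421$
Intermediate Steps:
$X{\left(d,C \right)} = 1$ ($X{\left(d,C \right)} = \frac{1}{4} \cdot 4 = 1$)
$n{\left(T \right)} = -5$
$3946 + \left(\left(-26\right) 20 + n{\left(-5 \right)}\right) = 3946 - 525 = 3421$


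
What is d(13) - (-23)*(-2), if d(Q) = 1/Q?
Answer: -597/13 ≈ -45.923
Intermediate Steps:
d(13) - (-23)*(-2) = 1/13 - (-23)*(-2) = 1/13 - 1*46 = 1/13 - 46 = -597/13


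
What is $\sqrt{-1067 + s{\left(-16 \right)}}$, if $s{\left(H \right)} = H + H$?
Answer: $i \sqrt{1099} \approx 33.151 i$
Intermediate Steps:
$s{\left(H \right)} = 2 H$
$\sqrt{-1067 + s{\left(-16 \right)}} = \sqrt{-1067 + 2 \left(-16\right)} = \sqrt{-1067 - 32} = \sqrt{-1099} = i \sqrt{1099}$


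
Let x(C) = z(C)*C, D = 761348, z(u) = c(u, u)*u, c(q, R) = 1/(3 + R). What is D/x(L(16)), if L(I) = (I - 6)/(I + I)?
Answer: 645623104/25 ≈ 2.5825e+7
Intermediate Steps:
z(u) = u/(3 + u)
L(I) = (-6 + I)/(2*I) (L(I) = (-6 + I)/((2*I)) = (-6 + I)*(1/(2*I)) = (-6 + I)/(2*I))
x(C) = C**2/(3 + C) (x(C) = (C/(3 + C))*C = C**2/(3 + C))
D/x(L(16)) = 761348/((((1/2)*(-6 + 16)/16)**2/(3 + (1/2)*(-6 + 16)/16))) = 761348/((((1/2)*(1/16)*10)**2/(3 + (1/2)*(1/16)*10))) = 761348/(((5/16)**2/(3 + 5/16))) = 761348/((25/(256*(53/16)))) = 761348/(((25/256)*(16/53))) = 761348/(25/848) = 761348*(848/25) = 645623104/25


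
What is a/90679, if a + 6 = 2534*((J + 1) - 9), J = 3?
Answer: -12676/90679 ≈ -0.13979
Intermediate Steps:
a = -12676 (a = -6 + 2534*((3 + 1) - 9) = -6 + 2534*(4 - 9) = -6 + 2534*(-5) = -6 - 12670 = -12676)
a/90679 = -12676/90679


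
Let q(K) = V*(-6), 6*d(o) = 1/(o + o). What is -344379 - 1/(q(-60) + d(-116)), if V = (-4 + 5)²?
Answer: -2876596395/8353 ≈ -3.4438e+5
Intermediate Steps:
d(o) = 1/(12*o) (d(o) = 1/(6*(o + o)) = 1/(6*((2*o))) = (1/(2*o))/6 = 1/(12*o))
V = 1 (V = 1² = 1)
q(K) = -6 (q(K) = 1*(-6) = -6)
-344379 - 1/(q(-60) + d(-116)) = -344379 - 1/(-6 + (1/12)/(-116)) = -344379 - 1/(-6 + (1/12)*(-1/116)) = -344379 - 1/(-6 - 1/1392) = -344379 - 1/(-8353/1392) = -344379 - 1*(-1392/8353) = -344379 + 1392/8353 = -2876596395/8353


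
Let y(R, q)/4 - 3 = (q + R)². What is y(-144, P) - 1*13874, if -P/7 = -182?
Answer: 5093738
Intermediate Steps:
P = 1274 (P = -7*(-182) = 1274)
y(R, q) = 12 + 4*(R + q)² (y(R, q) = 12 + 4*(q + R)² = 12 + 4*(R + q)²)
y(-144, P) - 1*13874 = (12 + 4*(-144 + 1274)²) - 1*13874 = (12 + 4*1130²) - 13874 = (12 + 4*1276900) - 13874 = (12 + 5107600) - 13874 = 5107612 - 13874 = 5093738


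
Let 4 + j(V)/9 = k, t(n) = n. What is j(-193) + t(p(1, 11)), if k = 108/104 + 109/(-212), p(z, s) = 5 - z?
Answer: -75187/2756 ≈ -27.281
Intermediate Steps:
k = 1445/2756 (k = 108*(1/104) + 109*(-1/212) = 27/26 - 109/212 = 1445/2756 ≈ 0.52431)
j(V) = -86211/2756 (j(V) = -36 + 9*(1445/2756) = -36 + 13005/2756 = -86211/2756)
j(-193) + t(p(1, 11)) = -86211/2756 + (5 - 1*1) = -86211/2756 + (5 - 1) = -86211/2756 + 4 = -75187/2756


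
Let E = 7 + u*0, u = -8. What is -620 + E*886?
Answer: 5582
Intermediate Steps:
E = 7 (E = 7 - 8*0 = 7 + 0 = 7)
-620 + E*886 = -620 + 7*886 = -620 + 6202 = 5582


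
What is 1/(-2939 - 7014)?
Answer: -1/9953 ≈ -0.00010047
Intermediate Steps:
1/(-2939 - 7014) = 1/(-9953) = -1/9953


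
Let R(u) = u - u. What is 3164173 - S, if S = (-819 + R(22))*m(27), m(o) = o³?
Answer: 19284550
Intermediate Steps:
R(u) = 0
S = -16120377 (S = (-819 + 0)*27³ = -819*19683 = -16120377)
3164173 - S = 3164173 - 1*(-16120377) = 3164173 + 16120377 = 19284550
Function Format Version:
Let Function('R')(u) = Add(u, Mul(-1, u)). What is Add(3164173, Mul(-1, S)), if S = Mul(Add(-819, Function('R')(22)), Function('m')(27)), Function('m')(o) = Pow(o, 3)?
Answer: 19284550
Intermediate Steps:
Function('R')(u) = 0
S = -16120377 (S = Mul(Add(-819, 0), Pow(27, 3)) = Mul(-819, 19683) = -16120377)
Add(3164173, Mul(-1, S)) = Add(3164173, Mul(-1, -16120377)) = Add(3164173, 16120377) = 19284550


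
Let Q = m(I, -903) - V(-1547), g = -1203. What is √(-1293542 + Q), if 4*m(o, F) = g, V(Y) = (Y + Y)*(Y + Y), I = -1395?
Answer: 3*I*√4829635/2 ≈ 3296.5*I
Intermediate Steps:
V(Y) = 4*Y² (V(Y) = (2*Y)*(2*Y) = 4*Y²)
m(o, F) = -1203/4 (m(o, F) = (¼)*(-1203) = -1203/4)
Q = -38292547/4 (Q = -1203/4 - 4*(-1547)² = -1203/4 - 4*2393209 = -1203/4 - 1*9572836 = -1203/4 - 9572836 = -38292547/4 ≈ -9.5731e+6)
√(-1293542 + Q) = √(-1293542 - 38292547/4) = √(-43466715/4) = 3*I*√4829635/2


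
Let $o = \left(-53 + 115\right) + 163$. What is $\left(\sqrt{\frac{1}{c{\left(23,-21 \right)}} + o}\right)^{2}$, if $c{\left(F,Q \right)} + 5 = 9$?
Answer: $\frac{901}{4} \approx 225.25$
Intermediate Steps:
$c{\left(F,Q \right)} = 4$ ($c{\left(F,Q \right)} = -5 + 9 = 4$)
$o = 225$ ($o = 62 + 163 = 225$)
$\left(\sqrt{\frac{1}{c{\left(23,-21 \right)}} + o}\right)^{2} = \left(\sqrt{\frac{1}{4} + 225}\right)^{2} = \left(\sqrt{\frac{901}{4}}\right)^{2} = \left(\frac{\sqrt{901}}{2}\right)^{2} = \frac{901}{4}$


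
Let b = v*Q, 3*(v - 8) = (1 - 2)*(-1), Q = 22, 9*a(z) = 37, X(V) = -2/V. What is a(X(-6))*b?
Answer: 20350/27 ≈ 753.70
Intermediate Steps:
a(z) = 37/9 (a(z) = (⅑)*37 = 37/9)
v = 25/3 (v = 8 + ((1 - 2)*(-1))/3 = 8 + (-1*(-1))/3 = 8 + (⅓)*1 = 8 + ⅓ = 25/3 ≈ 8.3333)
b = 550/3 (b = (25/3)*22 = 550/3 ≈ 183.33)
a(X(-6))*b = (37/9)*(550/3) = 20350/27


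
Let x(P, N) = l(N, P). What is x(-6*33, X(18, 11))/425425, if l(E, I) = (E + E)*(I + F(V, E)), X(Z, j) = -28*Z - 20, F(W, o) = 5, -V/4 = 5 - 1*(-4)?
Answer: 202264/425425 ≈ 0.47544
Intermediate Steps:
V = -36 (V = -4*(5 - 1*(-4)) = -4*(5 + 4) = -4*9 = -36)
X(Z, j) = -20 - 28*Z
l(E, I) = 2*E*(5 + I) (l(E, I) = (E + E)*(I + 5) = (2*E)*(5 + I) = 2*E*(5 + I))
x(P, N) = 2*N*(5 + P)
x(-6*33, X(18, 11))/425425 = (2*(-20 - 28*18)*(5 - 6*33))/425425 = (2*(-20 - 504)*(5 - 198))*(1/425425) = (2*(-524)*(-193))*(1/425425) = 202264*(1/425425) = 202264/425425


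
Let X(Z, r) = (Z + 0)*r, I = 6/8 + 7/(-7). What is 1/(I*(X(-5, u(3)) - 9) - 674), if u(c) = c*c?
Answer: -2/1321 ≈ -0.0015140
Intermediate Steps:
u(c) = c²
I = -¼ (I = 6*(⅛) + 7*(-⅐) = ¾ - 1 = -¼ ≈ -0.25000)
X(Z, r) = Z*r
1/(I*(X(-5, u(3)) - 9) - 674) = 1/(-(-5*3² - 9)/4 - 674) = 1/(-(-5*9 - 9)/4 - 674) = 1/(-(-45 - 9)/4 - 674) = 1/(-¼*(-54) - 674) = 1/(27/2 - 674) = 1/(-1321/2) = -2/1321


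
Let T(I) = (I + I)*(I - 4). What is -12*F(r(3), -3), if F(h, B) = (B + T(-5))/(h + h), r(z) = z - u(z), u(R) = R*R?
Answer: 87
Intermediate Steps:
T(I) = 2*I*(-4 + I) (T(I) = (2*I)*(-4 + I) = 2*I*(-4 + I))
u(R) = R²
r(z) = z - z²
F(h, B) = (90 + B)/(2*h) (F(h, B) = (B + 2*(-5)*(-4 - 5))/(h + h) = (B + 2*(-5)*(-9))/((2*h)) = (B + 90)*(1/(2*h)) = (90 + B)*(1/(2*h)) = (90 + B)/(2*h))
-12*F(r(3), -3) = -6*(90 - 3)/(3*(1 - 1*3)) = -6*87/(3*(1 - 3)) = -6*87/(3*(-2)) = -6*87/(-6) = -6*(-1)*87/6 = -12*(-29/4) = 87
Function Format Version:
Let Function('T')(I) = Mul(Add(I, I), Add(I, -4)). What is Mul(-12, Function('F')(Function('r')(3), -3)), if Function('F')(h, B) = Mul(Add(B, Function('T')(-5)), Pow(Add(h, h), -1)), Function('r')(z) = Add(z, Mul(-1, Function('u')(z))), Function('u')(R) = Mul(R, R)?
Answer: 87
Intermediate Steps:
Function('T')(I) = Mul(2, I, Add(-4, I)) (Function('T')(I) = Mul(Mul(2, I), Add(-4, I)) = Mul(2, I, Add(-4, I)))
Function('u')(R) = Pow(R, 2)
Function('r')(z) = Add(z, Mul(-1, Pow(z, 2)))
Function('F')(h, B) = Mul(Rational(1, 2), Pow(h, -1), Add(90, B)) (Function('F')(h, B) = Mul(Add(B, Mul(2, -5, Add(-4, -5))), Pow(Add(h, h), -1)) = Mul(Add(B, Mul(2, -5, -9)), Pow(Mul(2, h), -1)) = Mul(Add(B, 90), Mul(Rational(1, 2), Pow(h, -1))) = Mul(Add(90, B), Mul(Rational(1, 2), Pow(h, -1))) = Mul(Rational(1, 2), Pow(h, -1), Add(90, B)))
Mul(-12, Function('F')(Function('r')(3), -3)) = Mul(-12, Mul(Rational(1, 2), Pow(Mul(3, Add(1, Mul(-1, 3))), -1), Add(90, -3))) = Mul(-12, Mul(Rational(1, 2), Pow(Mul(3, Add(1, -3)), -1), 87)) = Mul(-12, Mul(Rational(1, 2), Pow(Mul(3, -2), -1), 87)) = Mul(-12, Mul(Rational(1, 2), Pow(-6, -1), 87)) = Mul(-12, Mul(Rational(1, 2), Rational(-1, 6), 87)) = Mul(-12, Rational(-29, 4)) = 87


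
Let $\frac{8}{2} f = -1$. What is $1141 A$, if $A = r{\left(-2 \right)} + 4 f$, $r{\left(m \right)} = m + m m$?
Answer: $1141$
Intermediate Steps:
$f = - \frac{1}{4}$ ($f = \frac{1}{4} \left(-1\right) = - \frac{1}{4} \approx -0.25$)
$r{\left(m \right)} = m + m^{2}$
$A = 1$ ($A = - 2 \left(1 - 2\right) + 4 \left(- \frac{1}{4}\right) = \left(-2\right) \left(-1\right) - 1 = 2 - 1 = 1$)
$1141 A = 1141 \cdot 1 = 1141$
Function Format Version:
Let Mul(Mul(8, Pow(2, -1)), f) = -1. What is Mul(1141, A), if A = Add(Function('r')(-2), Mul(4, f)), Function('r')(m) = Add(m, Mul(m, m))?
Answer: 1141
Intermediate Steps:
f = Rational(-1, 4) (f = Mul(Rational(1, 4), -1) = Rational(-1, 4) ≈ -0.25000)
Function('r')(m) = Add(m, Pow(m, 2))
A = 1 (A = Add(Mul(-2, Add(1, -2)), Mul(4, Rational(-1, 4))) = Add(Mul(-2, -1), -1) = Add(2, -1) = 1)
Mul(1141, A) = Mul(1141, 1) = 1141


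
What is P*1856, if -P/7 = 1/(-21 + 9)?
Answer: 3248/3 ≈ 1082.7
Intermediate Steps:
P = 7/12 (P = -7/(-21 + 9) = -7/(-12) = -7*(-1/12) = 7/12 ≈ 0.58333)
P*1856 = (7/12)*1856 = 3248/3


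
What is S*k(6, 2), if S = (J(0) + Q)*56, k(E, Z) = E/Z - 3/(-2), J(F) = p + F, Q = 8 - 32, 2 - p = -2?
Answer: -5040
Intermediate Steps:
p = 4 (p = 2 - 1*(-2) = 2 + 2 = 4)
Q = -24
J(F) = 4 + F
k(E, Z) = 3/2 + E/Z (k(E, Z) = E/Z - 3*(-½) = E/Z + 3/2 = 3/2 + E/Z)
S = -1120 (S = ((4 + 0) - 24)*56 = (4 - 24)*56 = -20*56 = -1120)
S*k(6, 2) = -1120*(3/2 + 6/2) = -1120*(3/2 + 6*(½)) = -1120*(3/2 + 3) = -1120*9/2 = -5040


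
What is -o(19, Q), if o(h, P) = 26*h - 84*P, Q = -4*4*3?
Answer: -4526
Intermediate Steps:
Q = -48 (Q = -16*3 = -48)
o(h, P) = -84*P + 26*h
-o(19, Q) = -(-84*(-48) + 26*19) = -(4032 + 494) = -1*4526 = -4526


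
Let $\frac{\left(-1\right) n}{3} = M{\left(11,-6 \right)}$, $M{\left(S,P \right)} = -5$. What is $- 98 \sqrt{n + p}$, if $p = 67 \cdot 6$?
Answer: $- 98 \sqrt{417} \approx -2001.2$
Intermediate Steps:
$n = 15$ ($n = \left(-3\right) \left(-5\right) = 15$)
$p = 402$
$- 98 \sqrt{n + p} = - 98 \sqrt{15 + 402} = - 98 \sqrt{417}$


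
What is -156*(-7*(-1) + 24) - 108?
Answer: -4944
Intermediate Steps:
-156*(-7*(-1) + 24) - 108 = -156*(7 + 24) - 108 = -156*31 - 108 = -4836 - 108 = -4944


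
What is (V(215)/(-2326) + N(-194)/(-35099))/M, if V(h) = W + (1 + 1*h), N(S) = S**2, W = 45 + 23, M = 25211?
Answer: -48754726/1029116473907 ≈ -4.7375e-5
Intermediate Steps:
W = 68
V(h) = 69 + h (V(h) = 68 + (1 + 1*h) = 68 + (1 + h) = 69 + h)
(V(215)/(-2326) + N(-194)/(-35099))/M = ((69 + 215)/(-2326) + (-194)**2/(-35099))/25211 = (284*(-1/2326) + 37636*(-1/35099))*(1/25211) = (-142/1163 - 37636/35099)*(1/25211) = -48754726/40820137*1/25211 = -48754726/1029116473907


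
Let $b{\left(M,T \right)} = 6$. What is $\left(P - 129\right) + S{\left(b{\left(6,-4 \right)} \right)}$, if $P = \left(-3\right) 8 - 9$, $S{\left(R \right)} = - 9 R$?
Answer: $-216$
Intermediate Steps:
$P = -33$ ($P = -24 - 9 = -33$)
$\left(P - 129\right) + S{\left(b{\left(6,-4 \right)} \right)} = \left(-33 - 129\right) - 54 = -162 - 54 = -216$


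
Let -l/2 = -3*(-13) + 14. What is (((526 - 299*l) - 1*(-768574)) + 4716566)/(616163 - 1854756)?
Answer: -56880/12769 ≈ -4.4545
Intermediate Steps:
l = -106 (l = -2*(-3*(-13) + 14) = -2*(39 + 14) = -2*53 = -106)
(((526 - 299*l) - 1*(-768574)) + 4716566)/(616163 - 1854756) = (((526 - 299*(-106)) - 1*(-768574)) + 4716566)/(616163 - 1854756) = (((526 + 31694) + 768574) + 4716566)/(-1238593) = ((32220 + 768574) + 4716566)*(-1/1238593) = (800794 + 4716566)*(-1/1238593) = 5517360*(-1/1238593) = -56880/12769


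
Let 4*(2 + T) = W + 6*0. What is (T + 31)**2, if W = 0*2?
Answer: 841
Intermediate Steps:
W = 0
T = -2 (T = -2 + (0 + 6*0)/4 = -2 + (0 + 0)/4 = -2 + (1/4)*0 = -2 + 0 = -2)
(T + 31)**2 = (-2 + 31)**2 = 29**2 = 841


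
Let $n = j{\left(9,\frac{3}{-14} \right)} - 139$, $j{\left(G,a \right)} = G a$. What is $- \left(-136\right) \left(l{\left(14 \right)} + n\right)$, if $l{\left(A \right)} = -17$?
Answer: $- \frac{150348}{7} \approx -21478.0$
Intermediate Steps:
$n = - \frac{1973}{14}$ ($n = 9 \frac{3}{-14} - 139 = 9 \cdot 3 \left(- \frac{1}{14}\right) - 139 = 9 \left(- \frac{3}{14}\right) - 139 = - \frac{27}{14} - 139 = - \frac{1973}{14} \approx -140.93$)
$- \left(-136\right) \left(l{\left(14 \right)} + n\right) = - \left(-136\right) \left(-17 - \frac{1973}{14}\right) = - \frac{\left(-136\right) \left(-2211\right)}{14} = \left(-1\right) \frac{150348}{7} = - \frac{150348}{7}$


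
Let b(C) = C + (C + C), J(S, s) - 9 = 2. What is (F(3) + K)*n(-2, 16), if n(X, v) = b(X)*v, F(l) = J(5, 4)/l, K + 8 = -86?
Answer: 8672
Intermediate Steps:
K = -94 (K = -8 - 86 = -94)
J(S, s) = 11 (J(S, s) = 9 + 2 = 11)
F(l) = 11/l
b(C) = 3*C (b(C) = C + 2*C = 3*C)
n(X, v) = 3*X*v (n(X, v) = (3*X)*v = 3*X*v)
(F(3) + K)*n(-2, 16) = (11/3 - 94)*(3*(-2)*16) = (11*(⅓) - 94)*(-96) = (11/3 - 94)*(-96) = -271/3*(-96) = 8672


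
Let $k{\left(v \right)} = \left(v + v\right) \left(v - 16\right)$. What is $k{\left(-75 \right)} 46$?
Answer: $627900$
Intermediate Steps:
$k{\left(v \right)} = 2 v \left(-16 + v\right)$
$k{\left(-75 \right)} 46 = 2 \left(-75\right) \left(-16 - 75\right) 46 = 2 \left(-75\right) \left(-91\right) 46 = 13650 \cdot 46 = 627900$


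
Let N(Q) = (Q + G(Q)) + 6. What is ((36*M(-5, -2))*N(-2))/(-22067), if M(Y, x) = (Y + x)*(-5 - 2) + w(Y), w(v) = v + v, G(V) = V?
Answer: -2808/22067 ≈ -0.12725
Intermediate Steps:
N(Q) = 6 + 2*Q (N(Q) = (Q + Q) + 6 = 2*Q + 6 = 6 + 2*Q)
w(v) = 2*v
M(Y, x) = -7*x - 5*Y (M(Y, x) = (Y + x)*(-5 - 2) + 2*Y = (Y + x)*(-7) + 2*Y = (-7*Y - 7*x) + 2*Y = -7*x - 5*Y)
((36*M(-5, -2))*N(-2))/(-22067) = ((36*(-7*(-2) - 5*(-5)))*(6 + 2*(-2)))/(-22067) = ((36*(14 + 25))*(6 - 4))*(-1/22067) = ((36*39)*2)*(-1/22067) = (1404*2)*(-1/22067) = 2808*(-1/22067) = -2808/22067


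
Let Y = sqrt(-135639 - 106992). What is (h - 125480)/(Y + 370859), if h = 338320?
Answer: 9866703695/17192080064 - 79815*I*sqrt(26959)/17192080064 ≈ 0.57391 - 0.00076227*I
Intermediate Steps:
Y = 3*I*sqrt(26959) (Y = sqrt(-242631) = 3*I*sqrt(26959) ≈ 492.58*I)
(h - 125480)/(Y + 370859) = (338320 - 125480)/(3*I*sqrt(26959) + 370859) = 212840/(370859 + 3*I*sqrt(26959))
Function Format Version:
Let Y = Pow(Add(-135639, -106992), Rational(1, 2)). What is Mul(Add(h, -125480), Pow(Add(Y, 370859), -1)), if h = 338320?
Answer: Add(Rational(9866703695, 17192080064), Mul(Rational(-79815, 17192080064), I, Pow(26959, Rational(1, 2)))) ≈ Add(0.57391, Mul(-0.00076227, I))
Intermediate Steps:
Y = Mul(3, I, Pow(26959, Rational(1, 2))) (Y = Pow(-242631, Rational(1, 2)) = Mul(3, I, Pow(26959, Rational(1, 2))) ≈ Mul(492.58, I))
Mul(Add(h, -125480), Pow(Add(Y, 370859), -1)) = Mul(Add(338320, -125480), Pow(Add(Mul(3, I, Pow(26959, Rational(1, 2))), 370859), -1)) = Mul(212840, Pow(Add(370859, Mul(3, I, Pow(26959, Rational(1, 2)))), -1))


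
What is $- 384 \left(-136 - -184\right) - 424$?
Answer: $-18856$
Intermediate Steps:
$- 384 \left(-136 - -184\right) - 424 = - 384 \left(-136 + 184\right) - 424 = \left(-384\right) 48 - 424 = -18432 - 424 = -18856$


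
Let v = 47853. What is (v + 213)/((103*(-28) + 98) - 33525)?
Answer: -48066/36311 ≈ -1.3237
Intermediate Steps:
(v + 213)/((103*(-28) + 98) - 33525) = (47853 + 213)/((103*(-28) + 98) - 33525) = 48066/((-2884 + 98) - 33525) = 48066/(-2786 - 33525) = 48066/(-36311) = 48066*(-1/36311) = -48066/36311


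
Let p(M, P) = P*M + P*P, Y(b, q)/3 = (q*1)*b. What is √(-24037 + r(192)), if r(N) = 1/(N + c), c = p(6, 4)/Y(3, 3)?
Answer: I*√163993454866/2612 ≈ 155.04*I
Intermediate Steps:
Y(b, q) = 3*b*q (Y(b, q) = 3*((q*1)*b) = 3*(q*b) = 3*(b*q) = 3*b*q)
p(M, P) = P² + M*P (p(M, P) = M*P + P² = P² + M*P)
c = 40/27 (c = (4*(6 + 4))/((3*3*3)) = (4*10)/27 = 40*(1/27) = 40/27 ≈ 1.4815)
r(N) = 1/(40/27 + N) (r(N) = 1/(N + 40/27) = 1/(40/27 + N))
√(-24037 + r(192)) = √(-24037 + 27/(40 + 27*192)) = √(-24037 + 27/(40 + 5184)) = √(-24037 + 27/5224) = √(-125569261/5224) = I*√163993454866/2612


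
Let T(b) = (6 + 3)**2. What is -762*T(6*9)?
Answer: -61722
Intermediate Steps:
T(b) = 81 (T(b) = 9**2 = 81)
-762*T(6*9) = -762*81 = -61722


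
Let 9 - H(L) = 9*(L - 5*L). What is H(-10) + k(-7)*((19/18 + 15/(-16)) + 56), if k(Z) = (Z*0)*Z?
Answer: -351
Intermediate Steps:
H(L) = 9 + 36*L (H(L) = 9 - 9*(L - 5*L) = 9 - 9*(-4*L) = 9 - (-36)*L = 9 + 36*L)
k(Z) = 0 (k(Z) = 0*Z = 0)
H(-10) + k(-7)*((19/18 + 15/(-16)) + 56) = (9 + 36*(-10)) + 0*((19/18 + 15/(-16)) + 56) = (9 - 360) + 0*((19*(1/18) + 15*(-1/16)) + 56) = -351 + 0*((19/18 - 15/16) + 56) = -351 + 0*(17/144 + 56) = -351 + 0*(8081/144) = -351 + 0 = -351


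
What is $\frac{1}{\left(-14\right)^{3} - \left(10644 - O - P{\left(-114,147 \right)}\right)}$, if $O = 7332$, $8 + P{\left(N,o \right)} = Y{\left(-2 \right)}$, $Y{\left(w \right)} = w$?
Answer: $- \frac{1}{6066} \approx -0.00016485$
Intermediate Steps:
$P{\left(N,o \right)} = -10$ ($P{\left(N,o \right)} = -8 - 2 = -10$)
$\frac{1}{\left(-14\right)^{3} - \left(10644 - O - P{\left(-114,147 \right)}\right)} = \frac{1}{\left(-14\right)^{3} + \left(\left(7332 - 10\right) - 10644\right)} = \frac{1}{-2744 + \left(7322 - 10644\right)} = \frac{1}{-2744 - 3322} = \frac{1}{-6066} = - \frac{1}{6066}$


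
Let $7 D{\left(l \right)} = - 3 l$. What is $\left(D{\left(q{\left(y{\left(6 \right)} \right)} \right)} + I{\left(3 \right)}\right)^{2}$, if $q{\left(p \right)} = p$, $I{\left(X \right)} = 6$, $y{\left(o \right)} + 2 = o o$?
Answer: $\frac{3600}{49} \approx 73.469$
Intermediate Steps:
$y{\left(o \right)} = -2 + o^{2}$ ($y{\left(o \right)} = -2 + o o = -2 + o^{2}$)
$D{\left(l \right)} = - \frac{3 l}{7}$ ($D{\left(l \right)} = \frac{\left(-3\right) l}{7} = - \frac{3 l}{7}$)
$\left(D{\left(q{\left(y{\left(6 \right)} \right)} \right)} + I{\left(3 \right)}\right)^{2} = \left(- \frac{3 \left(-2 + 6^{2}\right)}{7} + 6\right)^{2} = \left(- \frac{3 \left(-2 + 36\right)}{7} + 6\right)^{2} = \left(\left(- \frac{3}{7}\right) 34 + 6\right)^{2} = \left(- \frac{102}{7} + 6\right)^{2} = \left(- \frac{60}{7}\right)^{2} = \frac{3600}{49}$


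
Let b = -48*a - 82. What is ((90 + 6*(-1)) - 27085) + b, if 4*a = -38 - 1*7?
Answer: -26543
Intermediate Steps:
a = -45/4 (a = (-38 - 1*7)/4 = (-38 - 7)/4 = (1/4)*(-45) = -45/4 ≈ -11.250)
b = 458 (b = -48*(-45/4) - 82 = 540 - 82 = 458)
((90 + 6*(-1)) - 27085) + b = ((90 + 6*(-1)) - 27085) + 458 = ((90 - 6) - 27085) + 458 = (84 - 27085) + 458 = -27001 + 458 = -26543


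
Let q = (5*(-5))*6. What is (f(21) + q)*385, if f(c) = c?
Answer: -49665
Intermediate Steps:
q = -150 (q = -25*6 = -150)
(f(21) + q)*385 = (21 - 150)*385 = -129*385 = -49665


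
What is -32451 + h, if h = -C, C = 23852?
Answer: -56303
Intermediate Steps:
h = -23852 (h = -1*23852 = -23852)
-32451 + h = -32451 - 23852 = -56303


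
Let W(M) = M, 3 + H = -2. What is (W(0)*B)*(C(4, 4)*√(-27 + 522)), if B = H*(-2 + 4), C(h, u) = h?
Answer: 0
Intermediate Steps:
H = -5 (H = -3 - 2 = -5)
B = -10 (B = -5*(-2 + 4) = -5*2 = -10)
(W(0)*B)*(C(4, 4)*√(-27 + 522)) = (0*(-10))*(4*√(-27 + 522)) = 0*(4*√495) = 0*(4*(3*√55)) = 0*(12*√55) = 0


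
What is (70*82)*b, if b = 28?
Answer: 160720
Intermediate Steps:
(70*82)*b = (70*82)*28 = 5740*28 = 160720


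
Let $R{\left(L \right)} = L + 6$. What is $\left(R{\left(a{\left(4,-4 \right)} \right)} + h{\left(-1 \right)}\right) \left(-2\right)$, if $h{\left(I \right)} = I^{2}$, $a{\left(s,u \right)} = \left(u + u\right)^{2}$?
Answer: $-142$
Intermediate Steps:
$a{\left(s,u \right)} = 4 u^{2}$ ($a{\left(s,u \right)} = \left(2 u\right)^{2} = 4 u^{2}$)
$R{\left(L \right)} = 6 + L$
$\left(R{\left(a{\left(4,-4 \right)} \right)} + h{\left(-1 \right)}\right) \left(-2\right) = \left(\left(6 + 4 \left(-4\right)^{2}\right) + \left(-1\right)^{2}\right) \left(-2\right) = \left(\left(6 + 4 \cdot 16\right) + 1\right) \left(-2\right) = \left(\left(6 + 64\right) + 1\right) \left(-2\right) = \left(70 + 1\right) \left(-2\right) = 71 \left(-2\right) = -142$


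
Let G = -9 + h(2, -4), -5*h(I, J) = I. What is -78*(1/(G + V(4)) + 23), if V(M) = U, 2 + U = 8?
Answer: -30108/17 ≈ -1771.1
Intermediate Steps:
U = 6 (U = -2 + 8 = 6)
h(I, J) = -I/5
V(M) = 6
G = -47/5 (G = -9 - 1/5*2 = -9 - 2/5 = -47/5 ≈ -9.4000)
-78*(1/(G + V(4)) + 23) = -78*(1/(-47/5 + 6) + 23) = -78*(1/(-17/5) + 23) = -78*(-5/17 + 23) = -78*386/17 = -30108/17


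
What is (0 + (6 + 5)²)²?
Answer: 14641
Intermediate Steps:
(0 + (6 + 5)²)² = (0 + 11²)² = (0 + 121)² = 121² = 14641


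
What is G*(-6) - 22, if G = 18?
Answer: -130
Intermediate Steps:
G*(-6) - 22 = 18*(-6) - 22 = -108 - 22 = -130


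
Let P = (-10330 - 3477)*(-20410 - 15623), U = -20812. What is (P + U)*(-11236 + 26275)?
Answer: 7481704270941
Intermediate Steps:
P = 497507631 (P = -13807*(-36033) = 497507631)
(P + U)*(-11236 + 26275) = (497507631 - 20812)*(-11236 + 26275) = 497486819*15039 = 7481704270941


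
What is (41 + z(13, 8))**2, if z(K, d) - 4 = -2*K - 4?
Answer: 225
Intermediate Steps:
z(K, d) = -2*K (z(K, d) = 4 + (-2*K - 4) = 4 + (-4 - 2*K) = -2*K)
(41 + z(13, 8))**2 = (41 - 2*13)**2 = (41 - 26)**2 = 15**2 = 225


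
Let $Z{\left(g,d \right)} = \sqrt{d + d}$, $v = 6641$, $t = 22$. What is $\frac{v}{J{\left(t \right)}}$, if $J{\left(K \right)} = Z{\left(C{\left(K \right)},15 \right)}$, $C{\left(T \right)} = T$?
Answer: $\frac{6641 \sqrt{30}}{30} \approx 1212.5$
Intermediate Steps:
$Z{\left(g,d \right)} = \sqrt{2} \sqrt{d}$ ($Z{\left(g,d \right)} = \sqrt{2 d} = \sqrt{2} \sqrt{d}$)
$J{\left(K \right)} = \sqrt{30}$ ($J{\left(K \right)} = \sqrt{2} \sqrt{15} = \sqrt{30}$)
$\frac{v}{J{\left(t \right)}} = \frac{6641}{\sqrt{30}} = 6641 \frac{\sqrt{30}}{30} = \frac{6641 \sqrt{30}}{30}$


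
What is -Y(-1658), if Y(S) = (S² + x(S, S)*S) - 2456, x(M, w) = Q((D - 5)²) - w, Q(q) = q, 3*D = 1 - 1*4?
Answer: 62144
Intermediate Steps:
D = -1 (D = (1 - 1*4)/3 = (1 - 4)/3 = (⅓)*(-3) = -1)
x(M, w) = 36 - w (x(M, w) = (-1 - 5)² - w = (-6)² - w = 36 - w)
Y(S) = -2456 + S² + S*(36 - S) (Y(S) = (S² + (36 - S)*S) - 2456 = (S² + S*(36 - S)) - 2456 = -2456 + S² + S*(36 - S))
-Y(-1658) = -(-2456 + 36*(-1658)) = -(-2456 - 59688) = -1*(-62144) = 62144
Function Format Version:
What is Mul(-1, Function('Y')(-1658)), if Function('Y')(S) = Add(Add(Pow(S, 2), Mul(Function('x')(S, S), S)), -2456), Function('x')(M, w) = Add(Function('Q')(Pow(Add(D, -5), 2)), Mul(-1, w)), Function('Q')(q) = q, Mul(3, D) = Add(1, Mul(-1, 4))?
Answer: 62144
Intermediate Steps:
D = -1 (D = Mul(Rational(1, 3), Add(1, Mul(-1, 4))) = Mul(Rational(1, 3), Add(1, -4)) = Mul(Rational(1, 3), -3) = -1)
Function('x')(M, w) = Add(36, Mul(-1, w)) (Function('x')(M, w) = Add(Pow(Add(-1, -5), 2), Mul(-1, w)) = Add(Pow(-6, 2), Mul(-1, w)) = Add(36, Mul(-1, w)))
Function('Y')(S) = Add(-2456, Pow(S, 2), Mul(S, Add(36, Mul(-1, S)))) (Function('Y')(S) = Add(Add(Pow(S, 2), Mul(Add(36, Mul(-1, S)), S)), -2456) = Add(Add(Pow(S, 2), Mul(S, Add(36, Mul(-1, S)))), -2456) = Add(-2456, Pow(S, 2), Mul(S, Add(36, Mul(-1, S)))))
Mul(-1, Function('Y')(-1658)) = Mul(-1, Add(-2456, Mul(36, -1658))) = Mul(-1, Add(-2456, -59688)) = Mul(-1, -62144) = 62144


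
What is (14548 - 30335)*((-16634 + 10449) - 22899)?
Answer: 459149108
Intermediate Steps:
(14548 - 30335)*((-16634 + 10449) - 22899) = -15787*(-6185 - 22899) = -15787*(-29084) = 459149108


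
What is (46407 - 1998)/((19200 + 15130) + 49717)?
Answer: 44409/84047 ≈ 0.52838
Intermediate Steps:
(46407 - 1998)/((19200 + 15130) + 49717) = 44409/(34330 + 49717) = 44409/84047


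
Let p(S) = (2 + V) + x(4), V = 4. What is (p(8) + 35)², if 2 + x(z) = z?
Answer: 1849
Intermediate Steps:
x(z) = -2 + z
p(S) = 8 (p(S) = (2 + 4) + (-2 + 4) = 6 + 2 = 8)
(p(8) + 35)² = (8 + 35)² = 43² = 1849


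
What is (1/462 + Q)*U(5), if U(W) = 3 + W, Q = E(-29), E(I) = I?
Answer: -53588/231 ≈ -231.98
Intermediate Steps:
Q = -29
(1/462 + Q)*U(5) = (1/462 - 29)*(3 + 5) = (1/462 - 29)*8 = -13397/462*8 = -53588/231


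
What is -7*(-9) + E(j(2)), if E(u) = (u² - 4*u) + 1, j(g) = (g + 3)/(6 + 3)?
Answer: 5029/81 ≈ 62.086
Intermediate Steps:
j(g) = ⅓ + g/9 (j(g) = (3 + g)/9 = (3 + g)*(⅑) = ⅓ + g/9)
E(u) = 1 + u² - 4*u
-7*(-9) + E(j(2)) = -7*(-9) + (1 + (⅓ + (⅑)*2)² - 4*(⅓ + (⅑)*2)) = 63 + (1 + (⅓ + 2/9)² - 4*(⅓ + 2/9)) = 63 + (1 + (5/9)² - 4*5/9) = 63 + (1 + 25/81 - 20/9) = 63 - 74/81 = 5029/81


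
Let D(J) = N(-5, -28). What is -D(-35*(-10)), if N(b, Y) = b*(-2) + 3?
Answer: -13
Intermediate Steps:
N(b, Y) = 3 - 2*b (N(b, Y) = -2*b + 3 = 3 - 2*b)
D(J) = 13 (D(J) = 3 - 2*(-5) = 3 + 10 = 13)
-D(-35*(-10)) = -1*13 = -13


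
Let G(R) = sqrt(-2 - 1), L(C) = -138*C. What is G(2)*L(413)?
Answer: -56994*I*sqrt(3) ≈ -98717.0*I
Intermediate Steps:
G(R) = I*sqrt(3) (G(R) = sqrt(-3) = I*sqrt(3))
G(2)*L(413) = (I*sqrt(3))*(-138*413) = (I*sqrt(3))*(-56994) = -56994*I*sqrt(3)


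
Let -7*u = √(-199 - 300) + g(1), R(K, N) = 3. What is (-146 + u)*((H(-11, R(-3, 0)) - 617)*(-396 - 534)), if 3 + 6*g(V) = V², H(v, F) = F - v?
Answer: -572940450/7 - 560790*I*√499/7 ≈ -8.1849e+7 - 1.7896e+6*I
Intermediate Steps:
g(V) = -½ + V²/6
u = 1/21 - I*√499/7 (u = -(√(-199 - 300) + (-½ + (⅙)*1²))/7 = -(√(-499) + (-½ + (⅙)*1))/7 = -(I*√499 + (-½ + ⅙))/7 = -(I*√499 - ⅓)/7 = -(-⅓ + I*√499)/7 = 1/21 - I*√499/7 ≈ 0.047619 - 3.1912*I)
(-146 + u)*((H(-11, R(-3, 0)) - 617)*(-396 - 534)) = (-146 + (1/21 - I*√499/7))*(((3 - 1*(-11)) - 617)*(-396 - 534)) = (-3065/21 - I*√499/7)*(((3 + 11) - 617)*(-930)) = (-3065/21 - I*√499/7)*((14 - 617)*(-930)) = (-3065/21 - I*√499/7)*(-603*(-930)) = (-3065/21 - I*√499/7)*560790 = -572940450/7 - 560790*I*√499/7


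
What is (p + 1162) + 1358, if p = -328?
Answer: 2192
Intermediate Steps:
(p + 1162) + 1358 = (-328 + 1162) + 1358 = 834 + 1358 = 2192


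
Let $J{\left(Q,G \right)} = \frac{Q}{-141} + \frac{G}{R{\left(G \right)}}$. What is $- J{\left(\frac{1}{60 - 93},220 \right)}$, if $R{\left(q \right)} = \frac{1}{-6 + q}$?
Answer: $- \frac{219063241}{4653} \approx -47080.0$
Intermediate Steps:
$J{\left(Q,G \right)} = - \frac{Q}{141} + G \left(-6 + G\right)$ ($J{\left(Q,G \right)} = \frac{Q}{-141} + \frac{G}{\frac{1}{-6 + G}} = Q \left(- \frac{1}{141}\right) + G \left(-6 + G\right) = - \frac{Q}{141} + G \left(-6 + G\right)$)
$- J{\left(\frac{1}{60 - 93},220 \right)} = - (- \frac{1}{141 \left(60 - 93\right)} + 220 \left(-6 + 220\right)) = - (- \frac{1}{141 \left(-33\right)} + 220 \cdot 214) = - (\left(- \frac{1}{141}\right) \left(- \frac{1}{33}\right) + 47080) = - (\frac{1}{4653} + 47080) = \left(-1\right) \frac{219063241}{4653} = - \frac{219063241}{4653}$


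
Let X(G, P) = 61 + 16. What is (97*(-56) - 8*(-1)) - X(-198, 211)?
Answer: -5501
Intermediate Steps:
X(G, P) = 77
(97*(-56) - 8*(-1)) - X(-198, 211) = (97*(-56) - 8*(-1)) - 1*77 = (-5432 + 8) - 77 = -5424 - 77 = -5501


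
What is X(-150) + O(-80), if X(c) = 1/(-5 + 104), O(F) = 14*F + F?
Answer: -118799/99 ≈ -1200.0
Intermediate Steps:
O(F) = 15*F
X(c) = 1/99
X(-150) + O(-80) = 1/99 + 15*(-80) = 1/99 - 1200 = -118799/99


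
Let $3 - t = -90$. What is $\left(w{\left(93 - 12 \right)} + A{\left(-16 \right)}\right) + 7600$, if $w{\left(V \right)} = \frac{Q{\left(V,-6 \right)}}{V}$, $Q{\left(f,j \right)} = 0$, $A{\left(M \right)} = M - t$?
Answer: $7491$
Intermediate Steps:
$t = 93$ ($t = 3 - -90 = 3 + 90 = 93$)
$A{\left(M \right)} = -93 + M$ ($A{\left(M \right)} = M - 93 = -93 + M$)
$w{\left(V \right)} = 0$ ($w{\left(V \right)} = \frac{0}{V} = 0$)
$\left(w{\left(93 - 12 \right)} + A{\left(-16 \right)}\right) + 7600 = \left(0 - 109\right) + 7600 = -109 + 7600 = 7491$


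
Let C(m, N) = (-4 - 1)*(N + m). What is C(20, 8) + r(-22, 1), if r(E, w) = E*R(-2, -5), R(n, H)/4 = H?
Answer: 300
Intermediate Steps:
R(n, H) = 4*H
C(m, N) = -5*N - 5*m (C(m, N) = -5*(N + m) = -5*N - 5*m)
r(E, w) = -20*E (r(E, w) = E*(4*(-5)) = E*(-20) = -20*E)
C(20, 8) + r(-22, 1) = (-5*8 - 5*20) - 20*(-22) = (-40 - 100) + 440 = -140 + 440 = 300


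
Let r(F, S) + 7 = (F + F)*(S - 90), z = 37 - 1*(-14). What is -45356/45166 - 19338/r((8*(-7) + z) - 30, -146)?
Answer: -811191868/372913079 ≈ -2.1753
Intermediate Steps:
z = 51 (z = 37 + 14 = 51)
r(F, S) = -7 + 2*F*(-90 + S) (r(F, S) = -7 + (F + F)*(S - 90) = -7 + (2*F)*(-90 + S) = -7 + 2*F*(-90 + S))
-45356/45166 - 19338/r((8*(-7) + z) - 30, -146) = -45356/45166 - 19338/(-7 - 180*((8*(-7) + 51) - 30) + 2*((8*(-7) + 51) - 30)*(-146)) = -45356*1/45166 - 19338/(-7 - 180*((-56 + 51) - 30) + 2*((-56 + 51) - 30)*(-146)) = -22678/22583 - 19338/(-7 - 180*(-5 - 30) + 2*(-5 - 30)*(-146)) = -22678/22583 - 19338/(-7 - 180*(-35) + 2*(-35)*(-146)) = -22678/22583 - 19338/(-7 + 6300 + 10220) = -22678/22583 - 19338/16513 = -811191868/372913079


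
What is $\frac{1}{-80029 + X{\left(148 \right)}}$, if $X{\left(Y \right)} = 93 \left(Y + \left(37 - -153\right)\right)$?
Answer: $- \frac{1}{48595} \approx -2.0578 \cdot 10^{-5}$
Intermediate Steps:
$X{\left(Y \right)} = 17670 + 93 Y$ ($X{\left(Y \right)} = 93 \left(Y + \left(37 + 153\right)\right) = 93 \left(Y + 190\right) = 93 \left(190 + Y\right) = 17670 + 93 Y$)
$\frac{1}{-80029 + X{\left(148 \right)}} = \frac{1}{-80029 + \left(17670 + 93 \cdot 148\right)} = \frac{1}{-80029 + \left(17670 + 13764\right)} = \frac{1}{-80029 + 31434} = \frac{1}{-48595} = - \frac{1}{48595}$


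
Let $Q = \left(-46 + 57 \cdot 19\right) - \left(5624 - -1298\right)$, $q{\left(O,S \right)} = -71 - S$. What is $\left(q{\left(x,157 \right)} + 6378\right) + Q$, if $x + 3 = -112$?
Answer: $265$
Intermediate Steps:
$x = -115$ ($x = -3 - 112 = -115$)
$Q = -5885$ ($Q = \left(-46 + 1083\right) - \left(5624 + 1298\right) = 1037 - 6922 = -5885$)
$\left(q{\left(x,157 \right)} + 6378\right) + Q = \left(\left(-71 - 157\right) + 6378\right) - 5885 = \left(-228 + 6378\right) - 5885 = 6150 - 5885 = 265$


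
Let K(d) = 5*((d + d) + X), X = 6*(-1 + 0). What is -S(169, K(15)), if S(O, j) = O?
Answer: -169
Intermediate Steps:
X = -6 (X = 6*(-1) = -6)
K(d) = -30 + 10*d (K(d) = 5*((d + d) - 6) = 5*(2*d - 6) = 5*(-6 + 2*d) = -30 + 10*d)
-S(169, K(15)) = -1*169 = -169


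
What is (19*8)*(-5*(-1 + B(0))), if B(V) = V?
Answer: 760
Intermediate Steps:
(19*8)*(-5*(-1 + B(0))) = (19*8)*(-5*(-1 + 0)) = 152*(-5*(-1)) = 152*5 = 760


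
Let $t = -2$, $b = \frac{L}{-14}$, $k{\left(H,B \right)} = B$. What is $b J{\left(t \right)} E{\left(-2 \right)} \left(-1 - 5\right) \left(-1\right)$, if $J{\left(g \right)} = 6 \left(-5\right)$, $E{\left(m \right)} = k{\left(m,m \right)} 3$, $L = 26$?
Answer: $- \frac{14040}{7} \approx -2005.7$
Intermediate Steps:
$b = - \frac{13}{7}$ ($b = \frac{26}{-14} = 26 \left(- \frac{1}{14}\right) = - \frac{13}{7} \approx -1.8571$)
$E{\left(m \right)} = 3 m$ ($E{\left(m \right)} = m 3 = 3 m$)
$J{\left(g \right)} = -30$
$b J{\left(t \right)} E{\left(-2 \right)} \left(-1 - 5\right) \left(-1\right) = \left(- \frac{13}{7}\right) \left(-30\right) 3 \left(-2\right) \left(-1 - 5\right) \left(-1\right) = \frac{390}{7} \left(-6\right) \left(\left(-6\right) \left(-1\right)\right) = \left(- \frac{2340}{7}\right) 6 = - \frac{14040}{7}$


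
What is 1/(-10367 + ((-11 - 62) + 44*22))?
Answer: -1/9472 ≈ -0.00010557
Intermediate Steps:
1/(-10367 + ((-11 - 62) + 44*22)) = 1/(-10367 + (-73 + 968)) = 1/(-10367 + 895) = 1/(-9472) = -1/9472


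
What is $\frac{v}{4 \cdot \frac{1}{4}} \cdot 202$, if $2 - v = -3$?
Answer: $1010$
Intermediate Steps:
$v = 5$ ($v = 2 - -3 = 2 + 3 = 5$)
$\frac{v}{4 \cdot \frac{1}{4}} \cdot 202 = \frac{5}{4 \cdot \frac{1}{4}} \cdot 202 = \frac{5}{1} \cdot 202 = 5 \cdot 1 \cdot 202 = 5 \cdot 202 = 1010$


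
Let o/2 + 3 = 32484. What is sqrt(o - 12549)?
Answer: sqrt(52413) ≈ 228.94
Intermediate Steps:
o = 64962 (o = -6 + 2*32484 = -6 + 64968 = 64962)
sqrt(o - 12549) = sqrt(64962 - 12549) = sqrt(52413)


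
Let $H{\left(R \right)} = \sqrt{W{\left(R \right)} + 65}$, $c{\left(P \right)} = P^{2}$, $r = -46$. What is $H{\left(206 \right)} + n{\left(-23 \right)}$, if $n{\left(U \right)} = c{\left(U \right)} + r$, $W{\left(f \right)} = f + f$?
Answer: $483 + 3 \sqrt{53} \approx 504.84$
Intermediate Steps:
$W{\left(f \right)} = 2 f$
$n{\left(U \right)} = -46 + U^{2}$ ($n{\left(U \right)} = U^{2} - 46 = -46 + U^{2}$)
$H{\left(R \right)} = \sqrt{65 + 2 R}$ ($H{\left(R \right)} = \sqrt{2 R + 65} = \sqrt{65 + 2 R}$)
$H{\left(206 \right)} + n{\left(-23 \right)} = \sqrt{65 + 2 \cdot 206} - \left(46 - \left(-23\right)^{2}\right) = \sqrt{65 + 412} + \left(-46 + 529\right) = \sqrt{477} + 483 = 3 \sqrt{53} + 483 = 483 + 3 \sqrt{53}$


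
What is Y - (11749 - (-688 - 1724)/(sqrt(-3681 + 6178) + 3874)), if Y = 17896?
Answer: 30742906875/5001793 + 804*sqrt(2497)/5001793 ≈ 6146.4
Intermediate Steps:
Y - (11749 - (-688 - 1724)/(sqrt(-3681 + 6178) + 3874)) = 17896 - (11749 - (-688 - 1724)/(sqrt(-3681 + 6178) + 3874)) = 17896 - (11749 - (-2412)/(sqrt(2497) + 3874)) = 17896 - (11749 - (-2412)/(3874 + sqrt(2497))) = 17896 - (11749 + 2412/(3874 + sqrt(2497))) = 17896 + (-11749 - 2412/(3874 + sqrt(2497))) = 6147 - 2412/(3874 + sqrt(2497))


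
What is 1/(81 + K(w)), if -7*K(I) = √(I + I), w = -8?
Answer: 3969/321505 + 28*I/321505 ≈ 0.012345 + 8.709e-5*I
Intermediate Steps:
K(I) = -√2*√I/7 (K(I) = -√(I + I)/7 = -√2*√I/7)
1/(81 + K(w)) = 1/(81 - √2*√(-8)/7) = 1/(81 - √2*2*I*√2/7) = 1/(81 - 4*I/7) = 49*(81 + 4*I/7)/321505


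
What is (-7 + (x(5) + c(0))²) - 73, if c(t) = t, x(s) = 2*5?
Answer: 20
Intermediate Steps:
x(s) = 10
(-7 + (x(5) + c(0))²) - 73 = (-7 + (10 + 0)²) - 73 = (-7 + 10²) - 73 = (-7 + 100) - 73 = 93 - 73 = 20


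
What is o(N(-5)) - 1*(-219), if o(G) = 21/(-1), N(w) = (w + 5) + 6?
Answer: 198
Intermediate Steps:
N(w) = 11 + w (N(w) = (5 + w) + 6 = 11 + w)
o(G) = -21 (o(G) = 21*(-1) = -21)
o(N(-5)) - 1*(-219) = -21 - 1*(-219) = -21 + 219 = 198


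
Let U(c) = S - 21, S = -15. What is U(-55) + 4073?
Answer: 4037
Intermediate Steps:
U(c) = -36 (U(c) = -15 - 21 = -36)
U(-55) + 4073 = -36 + 4073 = 4037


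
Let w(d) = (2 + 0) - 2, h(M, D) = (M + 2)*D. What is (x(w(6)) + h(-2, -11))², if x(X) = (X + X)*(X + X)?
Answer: 0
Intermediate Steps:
h(M, D) = D*(2 + M) (h(M, D) = (2 + M)*D = D*(2 + M))
w(d) = 0 (w(d) = 2 - 2 = 0)
x(X) = 4*X² (x(X) = (2*X)*(2*X) = 4*X²)
(x(w(6)) + h(-2, -11))² = (4*0² - 11*(2 - 2))² = (4*0 - 11*0)² = (0 + 0)² = 0² = 0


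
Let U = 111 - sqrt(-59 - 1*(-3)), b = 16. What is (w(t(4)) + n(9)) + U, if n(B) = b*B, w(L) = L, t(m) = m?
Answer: 259 - 2*I*sqrt(14) ≈ 259.0 - 7.4833*I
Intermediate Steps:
n(B) = 16*B
U = 111 - 2*I*sqrt(14) (U = 111 - sqrt(-59 + 3) = 111 - sqrt(-56) = 111 - 2*I*sqrt(14) ≈ 111.0 - 7.4833*I)
(w(t(4)) + n(9)) + U = (4 + 16*9) + (111 - 2*I*sqrt(14)) = (4 + 144) + (111 - 2*I*sqrt(14)) = 148 + (111 - 2*I*sqrt(14)) = 259 - 2*I*sqrt(14)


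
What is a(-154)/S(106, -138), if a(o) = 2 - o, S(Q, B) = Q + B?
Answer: -39/8 ≈ -4.8750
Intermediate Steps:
S(Q, B) = B + Q
a(-154)/S(106, -138) = (2 - 1*(-154))/(-138 + 106) = (2 + 154)/(-32) = 156*(-1/32) = -39/8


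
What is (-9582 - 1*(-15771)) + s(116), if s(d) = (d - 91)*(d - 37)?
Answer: 8164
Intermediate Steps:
s(d) = (-91 + d)*(-37 + d)
(-9582 - 1*(-15771)) + s(116) = (-9582 - 1*(-15771)) + (3367 + 116² - 128*116) = (-9582 + 15771) + (3367 + 13456 - 14848) = 6189 + 1975 = 8164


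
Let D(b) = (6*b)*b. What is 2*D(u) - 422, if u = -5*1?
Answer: -122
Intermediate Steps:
u = -5
D(b) = 6*b**2
2*D(u) - 422 = 2*(6*(-5)**2) - 422 = 2*(6*25) - 422 = 2*150 - 422 = 300 - 422 = -122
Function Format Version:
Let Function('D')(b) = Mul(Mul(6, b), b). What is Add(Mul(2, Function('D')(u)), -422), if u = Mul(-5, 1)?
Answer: -122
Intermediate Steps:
u = -5
Function('D')(b) = Mul(6, Pow(b, 2))
Add(Mul(2, Function('D')(u)), -422) = Add(Mul(2, Mul(6, Pow(-5, 2))), -422) = Add(Mul(2, Mul(6, 25)), -422) = Add(Mul(2, 150), -422) = Add(300, -422) = -122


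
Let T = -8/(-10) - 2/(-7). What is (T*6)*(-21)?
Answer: -684/5 ≈ -136.80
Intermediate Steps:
T = 38/35 (T = -8*(-⅒) - 2*(-⅐) = ⅘ + 2/7 = 38/35 ≈ 1.0857)
(T*6)*(-21) = ((38/35)*6)*(-21) = (228/35)*(-21) = -684/5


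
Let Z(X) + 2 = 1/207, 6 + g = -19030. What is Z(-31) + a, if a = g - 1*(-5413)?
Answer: -2820374/207 ≈ -13625.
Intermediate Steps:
g = -19036 (g = -6 - 19030 = -19036)
Z(X) = -413/207 (Z(X) = -2 + 1/207 = -413/207)
a = -13623 (a = -19036 - 1*(-5413) = -19036 + 5413 = -13623)
Z(-31) + a = -413/207 - 13623 = -2820374/207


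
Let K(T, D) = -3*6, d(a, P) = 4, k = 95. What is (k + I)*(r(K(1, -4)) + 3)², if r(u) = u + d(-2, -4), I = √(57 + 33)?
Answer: 11495 + 363*√10 ≈ 12643.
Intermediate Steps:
I = 3*√10 (I = √90 = 3*√10 ≈ 9.4868)
K(T, D) = -18
r(u) = 4 + u (r(u) = u + 4 = 4 + u)
(k + I)*(r(K(1, -4)) + 3)² = (95 + 3*√10)*((4 - 18) + 3)² = (95 + 3*√10)*(-14 + 3)² = (95 + 3*√10)*(-11)² = (95 + 3*√10)*121 = 11495 + 363*√10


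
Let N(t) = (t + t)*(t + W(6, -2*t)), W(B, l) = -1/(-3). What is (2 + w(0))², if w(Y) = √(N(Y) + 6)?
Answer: (2 + √6)² ≈ 19.798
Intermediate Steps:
W(B, l) = ⅓ (W(B, l) = -1*(-⅓) = ⅓)
N(t) = 2*t*(⅓ + t) (N(t) = (t + t)*(t + ⅓) = (2*t)*(⅓ + t) = 2*t*(⅓ + t))
w(Y) = √(6 + 2*Y*(1 + 3*Y)/3) (w(Y) = √(2*Y*(1 + 3*Y)/3 + 6) = √(6 + 2*Y*(1 + 3*Y)/3))
(2 + w(0))² = (2 + √6*√(9 + 0*(1 + 3*0))/3)² = (2 + √6*√(9 + 0*(1 + 0))/3)² = (2 + √6*√(9 + 0*1)/3)² = (2 + √6*√(9 + 0)/3)² = (2 + √6*√9/3)² = (2 + (⅓)*√6*3)² = (2 + √6)²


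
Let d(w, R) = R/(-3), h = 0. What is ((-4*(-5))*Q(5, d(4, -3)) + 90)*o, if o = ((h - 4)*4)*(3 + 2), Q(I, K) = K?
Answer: -8800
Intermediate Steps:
d(w, R) = -R/3 (d(w, R) = R*(-⅓) = -R/3)
o = -80 (o = ((0 - 4)*4)*(3 + 2) = -4*4*5 = -16*5 = -80)
((-4*(-5))*Q(5, d(4, -3)) + 90)*o = ((-4*(-5))*(-⅓*(-3)) + 90)*(-80) = (20*1 + 90)*(-80) = (20 + 90)*(-80) = 110*(-80) = -8800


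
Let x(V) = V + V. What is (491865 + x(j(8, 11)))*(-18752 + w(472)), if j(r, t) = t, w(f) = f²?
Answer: 100360688384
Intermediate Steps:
x(V) = 2*V
(491865 + x(j(8, 11)))*(-18752 + w(472)) = (491865 + 2*11)*(-18752 + 472²) = (491865 + 22)*(-18752 + 222784) = 491887*204032 = 100360688384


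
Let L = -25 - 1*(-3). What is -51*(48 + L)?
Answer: -1326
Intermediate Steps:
L = -22 (L = -25 + 3 = -22)
-51*(48 + L) = -51*(48 - 22) = -51*26 = -1326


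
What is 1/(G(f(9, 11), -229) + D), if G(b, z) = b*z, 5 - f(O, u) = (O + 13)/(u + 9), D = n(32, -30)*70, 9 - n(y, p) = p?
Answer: 10/18369 ≈ 0.00054440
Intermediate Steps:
n(y, p) = 9 - p
D = 2730 (D = (9 - 1*(-30))*70 = (9 + 30)*70 = 39*70 = 2730)
f(O, u) = 5 - (13 + O)/(9 + u) (f(O, u) = 5 - (O + 13)/(u + 9) = 5 - (13 + O)/(9 + u))
1/(G(f(9, 11), -229) + D) = 1/(((32 - 1*9 + 5*11)/(9 + 11))*(-229) + 2730) = 1/(((32 - 9 + 55)/20)*(-229) + 2730) = 1/(((1/20)*78)*(-229) + 2730) = 1/((39/10)*(-229) + 2730) = 1/(-8931/10 + 2730) = 1/(18369/10) = 10/18369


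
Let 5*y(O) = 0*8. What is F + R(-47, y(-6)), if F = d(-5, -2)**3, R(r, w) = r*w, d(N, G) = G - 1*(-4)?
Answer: 8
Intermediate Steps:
y(O) = 0 (y(O) = (0*8)/5 = (1/5)*0 = 0)
d(N, G) = 4 + G (d(N, G) = G + 4 = 4 + G)
F = 8 (F = (4 - 2)**3 = 2**3 = 8)
F + R(-47, y(-6)) = 8 - 47*0 = 8 + 0 = 8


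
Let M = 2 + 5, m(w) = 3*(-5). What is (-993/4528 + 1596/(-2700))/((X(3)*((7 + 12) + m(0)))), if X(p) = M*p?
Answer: -825649/85579200 ≈ -0.0096478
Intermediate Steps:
m(w) = -15
M = 7
X(p) = 7*p
(-993/4528 + 1596/(-2700))/((X(3)*((7 + 12) + m(0)))) = (-993/4528 + 1596/(-2700))/(((7*3)*((7 + 12) - 15))) = (-993*1/4528 + 1596*(-1/2700))/((21*(19 - 15))) = (-993/4528 - 133/225)/((21*4)) = -825649/1018800/84 = -825649/1018800*1/84 = -825649/85579200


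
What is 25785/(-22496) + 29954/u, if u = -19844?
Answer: -296380681/111602656 ≈ -2.6557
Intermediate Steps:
25785/(-22496) + 29954/u = 25785/(-22496) + 29954/(-19844) = 25785*(-1/22496) + 29954*(-1/19844) = -25785/22496 - 14977/9922 = -296380681/111602656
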